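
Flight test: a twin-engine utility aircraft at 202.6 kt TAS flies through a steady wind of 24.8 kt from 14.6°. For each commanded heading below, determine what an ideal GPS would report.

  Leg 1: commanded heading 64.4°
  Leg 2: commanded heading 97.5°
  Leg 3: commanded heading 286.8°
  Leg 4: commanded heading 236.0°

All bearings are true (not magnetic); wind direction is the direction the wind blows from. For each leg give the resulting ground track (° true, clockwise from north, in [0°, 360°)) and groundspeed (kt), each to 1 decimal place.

Leg 1: heading 64.4°; drift +5.8° → track 70.2°, groundspeed 187.6 kt
Leg 2: heading 97.5°; drift +7.0° → track 104.5°, groundspeed 201.0 kt
Leg 3: heading 286.8°; drift -7.0° → track 279.8°, groundspeed 203.2 kt
Leg 4: heading 236.0°; drift -4.2° → track 231.8°, groundspeed 221.8 kt

Leg 1: track=70.2°, groundspeed=187.6 kt
Leg 2: track=104.5°, groundspeed=201.0 kt
Leg 3: track=279.8°, groundspeed=203.2 kt
Leg 4: track=231.8°, groundspeed=221.8 kt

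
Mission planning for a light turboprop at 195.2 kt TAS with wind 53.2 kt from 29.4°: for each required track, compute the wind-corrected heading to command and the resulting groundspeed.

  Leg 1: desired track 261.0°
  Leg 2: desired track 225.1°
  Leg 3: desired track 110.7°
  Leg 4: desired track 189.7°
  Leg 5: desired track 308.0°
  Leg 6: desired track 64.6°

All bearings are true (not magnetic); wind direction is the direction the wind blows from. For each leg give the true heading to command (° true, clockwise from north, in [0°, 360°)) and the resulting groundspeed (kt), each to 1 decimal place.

Leg 1: desired track 261.0°; wind correction +12.3° → command heading 273.3°, groundspeed 223.7 kt
Leg 2: desired track 225.1°; wind correction +4.2° → command heading 229.3°, groundspeed 245.9 kt
Leg 3: desired track 110.7°; wind correction -15.6° → command heading 95.1°, groundspeed 179.9 kt
Leg 4: desired track 189.7°; wind correction -5.3° → command heading 184.4°, groundspeed 244.5 kt
Leg 5: desired track 308.0°; wind correction +15.6° → command heading 323.6°, groundspeed 180.0 kt
Leg 6: desired track 64.6°; wind correction -9.0° → command heading 55.6°, groundspeed 149.3 kt

Leg 1: heading=273.3°, groundspeed=223.7 kt
Leg 2: heading=229.3°, groundspeed=245.9 kt
Leg 3: heading=95.1°, groundspeed=179.9 kt
Leg 4: heading=184.4°, groundspeed=244.5 kt
Leg 5: heading=323.6°, groundspeed=180.0 kt
Leg 6: heading=55.6°, groundspeed=149.3 kt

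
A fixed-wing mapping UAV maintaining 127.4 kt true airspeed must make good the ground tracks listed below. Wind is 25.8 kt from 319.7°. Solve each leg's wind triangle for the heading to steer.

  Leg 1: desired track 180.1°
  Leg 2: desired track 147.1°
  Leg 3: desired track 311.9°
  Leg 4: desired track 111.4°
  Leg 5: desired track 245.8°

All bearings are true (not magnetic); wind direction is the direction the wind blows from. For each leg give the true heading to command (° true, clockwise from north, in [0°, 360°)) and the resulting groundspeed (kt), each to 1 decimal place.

Leg 1: heading=187.6°, groundspeed=145.9 kt
Leg 2: heading=148.6°, groundspeed=152.9 kt
Leg 3: heading=313.5°, groundspeed=101.8 kt
Leg 4: heading=105.9°, groundspeed=149.5 kt
Leg 5: heading=257.0°, groundspeed=117.8 kt

Leg 1: desired track 180.1°; wind correction +7.5° → command heading 187.6°, groundspeed 145.9 kt
Leg 2: desired track 147.1°; wind correction +1.5° → command heading 148.6°, groundspeed 152.9 kt
Leg 3: desired track 311.9°; wind correction +1.6° → command heading 313.5°, groundspeed 101.8 kt
Leg 4: desired track 111.4°; wind correction -5.5° → command heading 105.9°, groundspeed 149.5 kt
Leg 5: desired track 245.8°; wind correction +11.2° → command heading 257.0°, groundspeed 117.8 kt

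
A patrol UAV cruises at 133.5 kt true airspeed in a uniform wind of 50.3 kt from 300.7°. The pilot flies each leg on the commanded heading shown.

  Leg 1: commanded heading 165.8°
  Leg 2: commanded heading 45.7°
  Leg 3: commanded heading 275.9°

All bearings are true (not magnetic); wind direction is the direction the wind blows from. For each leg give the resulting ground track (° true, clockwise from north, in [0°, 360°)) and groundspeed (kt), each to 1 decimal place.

Leg 1: heading 165.8°; drift -11.9° → track 153.9°, groundspeed 172.7 kt
Leg 2: heading 45.7°; drift +18.3° → track 64.0°, groundspeed 154.4 kt
Leg 3: heading 275.9°; drift -13.5° → track 262.4°, groundspeed 90.3 kt

Leg 1: track=153.9°, groundspeed=172.7 kt
Leg 2: track=64.0°, groundspeed=154.4 kt
Leg 3: track=262.4°, groundspeed=90.3 kt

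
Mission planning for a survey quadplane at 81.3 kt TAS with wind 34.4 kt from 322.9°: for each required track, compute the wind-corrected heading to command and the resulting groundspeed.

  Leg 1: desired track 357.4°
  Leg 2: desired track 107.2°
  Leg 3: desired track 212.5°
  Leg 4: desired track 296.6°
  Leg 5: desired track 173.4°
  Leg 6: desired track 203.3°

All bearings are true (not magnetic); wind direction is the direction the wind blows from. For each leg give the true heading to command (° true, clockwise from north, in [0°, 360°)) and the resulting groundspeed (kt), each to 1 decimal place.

Leg 1: desired track 357.4°; wind correction -13.9° → command heading 343.5°, groundspeed 50.6 kt
Leg 2: desired track 107.2°; wind correction -14.3° → command heading 92.9°, groundspeed 106.7 kt
Leg 3: desired track 212.5°; wind correction +23.4° → command heading 235.9°, groundspeed 86.6 kt
Leg 4: desired track 296.6°; wind correction +10.8° → command heading 307.4°, groundspeed 49.0 kt
Leg 5: desired track 173.4°; wind correction +12.4° → command heading 185.8°, groundspeed 109.0 kt
Leg 6: desired track 203.3°; wind correction +21.6° → command heading 224.9°, groundspeed 92.6 kt

Leg 1: heading=343.5°, groundspeed=50.6 kt
Leg 2: heading=92.9°, groundspeed=106.7 kt
Leg 3: heading=235.9°, groundspeed=86.6 kt
Leg 4: heading=307.4°, groundspeed=49.0 kt
Leg 5: heading=185.8°, groundspeed=109.0 kt
Leg 6: heading=224.9°, groundspeed=92.6 kt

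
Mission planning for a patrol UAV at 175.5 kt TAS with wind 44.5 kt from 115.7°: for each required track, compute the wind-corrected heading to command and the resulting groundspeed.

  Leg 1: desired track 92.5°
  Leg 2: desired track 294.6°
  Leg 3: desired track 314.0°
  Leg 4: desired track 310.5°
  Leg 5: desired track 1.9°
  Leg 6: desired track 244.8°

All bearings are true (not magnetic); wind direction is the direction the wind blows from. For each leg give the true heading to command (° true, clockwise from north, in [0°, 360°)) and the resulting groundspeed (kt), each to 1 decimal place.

Leg 1: heading=98.2°, groundspeed=133.7 kt
Leg 2: heading=294.3°, groundspeed=220.0 kt
Leg 3: heading=318.6°, groundspeed=217.2 kt
Leg 4: heading=314.2°, groundspeed=218.2 kt
Leg 5: heading=15.3°, groundspeed=188.7 kt
Leg 6: heading=233.5°, groundspeed=200.1 kt

Leg 1: desired track 92.5°; wind correction +5.7° → command heading 98.2°, groundspeed 133.7 kt
Leg 2: desired track 294.6°; wind correction -0.3° → command heading 294.3°, groundspeed 220.0 kt
Leg 3: desired track 314.0°; wind correction +4.6° → command heading 318.6°, groundspeed 217.2 kt
Leg 4: desired track 310.5°; wind correction +3.7° → command heading 314.2°, groundspeed 218.2 kt
Leg 5: desired track 1.9°; wind correction +13.4° → command heading 15.3°, groundspeed 188.7 kt
Leg 6: desired track 244.8°; wind correction -11.3° → command heading 233.5°, groundspeed 200.1 kt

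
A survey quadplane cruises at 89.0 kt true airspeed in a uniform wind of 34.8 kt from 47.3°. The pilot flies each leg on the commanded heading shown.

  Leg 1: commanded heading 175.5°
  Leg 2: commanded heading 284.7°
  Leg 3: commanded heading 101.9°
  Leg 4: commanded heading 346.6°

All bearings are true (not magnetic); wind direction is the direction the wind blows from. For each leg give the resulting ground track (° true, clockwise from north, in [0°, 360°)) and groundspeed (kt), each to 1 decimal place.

Leg 1: track=189.4°, groundspeed=113.9 kt
Leg 2: track=269.5°, groundspeed=111.7 kt
Leg 3: track=124.3°, groundspeed=74.5 kt
Leg 4: track=323.7°, groundspeed=78.1 kt

Leg 1: heading 175.5°; drift +13.9° → track 189.4°, groundspeed 113.9 kt
Leg 2: heading 284.7°; drift -15.2° → track 269.5°, groundspeed 111.7 kt
Leg 3: heading 101.9°; drift +22.4° → track 124.3°, groundspeed 74.5 kt
Leg 4: heading 346.6°; drift -22.9° → track 323.7°, groundspeed 78.1 kt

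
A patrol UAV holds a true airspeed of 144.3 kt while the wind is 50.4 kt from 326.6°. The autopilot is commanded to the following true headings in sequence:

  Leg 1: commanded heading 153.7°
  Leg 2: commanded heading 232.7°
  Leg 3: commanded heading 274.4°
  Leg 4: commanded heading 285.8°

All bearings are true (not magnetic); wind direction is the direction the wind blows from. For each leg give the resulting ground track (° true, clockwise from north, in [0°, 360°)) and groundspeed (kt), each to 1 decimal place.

Leg 1: track=151.9°, groundspeed=194.4 kt
Leg 2: track=213.9°, groundspeed=156.1 kt
Leg 3: track=255.1°, groundspeed=120.2 kt
Leg 4: track=268.6°, groundspeed=111.1 kt

Leg 1: heading 153.7°; drift -1.8° → track 151.9°, groundspeed 194.4 kt
Leg 2: heading 232.7°; drift -18.8° → track 213.9°, groundspeed 156.1 kt
Leg 3: heading 274.4°; drift -19.3° → track 255.1°, groundspeed 120.2 kt
Leg 4: heading 285.8°; drift -17.2° → track 268.6°, groundspeed 111.1 kt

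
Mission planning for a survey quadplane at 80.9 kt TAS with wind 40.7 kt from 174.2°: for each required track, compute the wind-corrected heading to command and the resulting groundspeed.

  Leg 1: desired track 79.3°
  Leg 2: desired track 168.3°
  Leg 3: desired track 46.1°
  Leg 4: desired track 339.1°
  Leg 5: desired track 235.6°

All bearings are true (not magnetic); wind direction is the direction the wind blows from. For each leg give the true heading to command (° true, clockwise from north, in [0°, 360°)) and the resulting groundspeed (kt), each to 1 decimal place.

Leg 1: desired track 79.3°; wind correction +30.1° → command heading 109.4°, groundspeed 73.5 kt
Leg 2: desired track 168.3°; wind correction +3.0° → command heading 171.3°, groundspeed 40.3 kt
Leg 3: desired track 46.1°; wind correction +23.3° → command heading 69.4°, groundspeed 99.4 kt
Leg 4: desired track 339.1°; wind correction -7.5° → command heading 331.6°, groundspeed 119.5 kt
Leg 5: desired track 235.6°; wind correction -26.2° → command heading 209.4°, groundspeed 53.1 kt

Leg 1: heading=109.4°, groundspeed=73.5 kt
Leg 2: heading=171.3°, groundspeed=40.3 kt
Leg 3: heading=69.4°, groundspeed=99.4 kt
Leg 4: heading=331.6°, groundspeed=119.5 kt
Leg 5: heading=209.4°, groundspeed=53.1 kt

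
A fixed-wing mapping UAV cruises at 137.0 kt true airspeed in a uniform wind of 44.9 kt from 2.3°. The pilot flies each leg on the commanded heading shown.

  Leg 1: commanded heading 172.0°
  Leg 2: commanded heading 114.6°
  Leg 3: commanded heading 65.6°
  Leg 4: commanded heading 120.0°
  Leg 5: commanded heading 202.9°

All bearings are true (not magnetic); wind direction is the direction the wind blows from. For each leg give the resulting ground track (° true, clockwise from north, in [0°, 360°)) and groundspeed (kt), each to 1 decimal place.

Leg 1: track=174.5°, groundspeed=181.4 kt
Leg 2: track=129.7°, groundspeed=159.5 kt
Leg 3: track=84.6°, groundspeed=123.5 kt
Leg 4: track=134.1°, groundspeed=162.8 kt
Leg 5: track=197.9°, groundspeed=179.7 kt

Leg 1: heading 172.0°; drift +2.5° → track 174.5°, groundspeed 181.4 kt
Leg 2: heading 114.6°; drift +15.1° → track 129.7°, groundspeed 159.5 kt
Leg 3: heading 65.6°; drift +19.0° → track 84.6°, groundspeed 123.5 kt
Leg 4: heading 120.0°; drift +14.1° → track 134.1°, groundspeed 162.8 kt
Leg 5: heading 202.9°; drift -5.0° → track 197.9°, groundspeed 179.7 kt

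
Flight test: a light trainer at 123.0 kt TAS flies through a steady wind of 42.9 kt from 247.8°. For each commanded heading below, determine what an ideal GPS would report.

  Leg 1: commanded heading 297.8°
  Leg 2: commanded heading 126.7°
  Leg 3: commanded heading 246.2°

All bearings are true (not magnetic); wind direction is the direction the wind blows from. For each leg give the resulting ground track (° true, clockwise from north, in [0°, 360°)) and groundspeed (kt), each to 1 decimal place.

Leg 1: heading 297.8°; drift +19.0° → track 316.8°, groundspeed 100.9 kt
Leg 2: heading 126.7°; drift -14.2° → track 112.5°, groundspeed 149.7 kt
Leg 3: heading 246.2°; drift -0.9° → track 245.3°, groundspeed 80.1 kt

Leg 1: track=316.8°, groundspeed=100.9 kt
Leg 2: track=112.5°, groundspeed=149.7 kt
Leg 3: track=245.3°, groundspeed=80.1 kt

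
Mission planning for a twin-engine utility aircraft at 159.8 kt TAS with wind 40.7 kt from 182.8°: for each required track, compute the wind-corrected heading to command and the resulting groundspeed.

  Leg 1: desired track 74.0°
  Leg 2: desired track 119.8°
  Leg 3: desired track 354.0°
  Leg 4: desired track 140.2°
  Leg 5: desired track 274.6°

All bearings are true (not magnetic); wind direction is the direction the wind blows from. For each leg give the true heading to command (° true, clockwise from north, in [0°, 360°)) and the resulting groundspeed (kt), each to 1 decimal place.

Leg 1: desired track 74.0°; wind correction +14.0° → command heading 88.0°, groundspeed 168.2 kt
Leg 2: desired track 119.8°; wind correction +13.1° → command heading 132.9°, groundspeed 137.2 kt
Leg 3: desired track 354.0°; wind correction -2.2° → command heading 351.8°, groundspeed 199.9 kt
Leg 4: desired track 140.2°; wind correction +9.9° → command heading 150.1°, groundspeed 127.4 kt
Leg 5: desired track 274.6°; wind correction -14.7° → command heading 259.9°, groundspeed 155.8 kt

Leg 1: heading=88.0°, groundspeed=168.2 kt
Leg 2: heading=132.9°, groundspeed=137.2 kt
Leg 3: heading=351.8°, groundspeed=199.9 kt
Leg 4: heading=150.1°, groundspeed=127.4 kt
Leg 5: heading=259.9°, groundspeed=155.8 kt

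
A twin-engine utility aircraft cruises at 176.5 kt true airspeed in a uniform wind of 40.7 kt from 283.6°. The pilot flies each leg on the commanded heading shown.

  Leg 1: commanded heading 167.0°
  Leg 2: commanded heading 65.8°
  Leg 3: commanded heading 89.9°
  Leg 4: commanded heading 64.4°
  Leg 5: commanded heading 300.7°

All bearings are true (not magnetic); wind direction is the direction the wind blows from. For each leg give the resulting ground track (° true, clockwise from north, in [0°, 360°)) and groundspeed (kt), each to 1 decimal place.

Leg 1: heading 167.0°; drift -10.6° → track 156.4°, groundspeed 198.1 kt
Leg 2: heading 65.8°; drift +6.8° → track 72.6°, groundspeed 210.1 kt
Leg 3: heading 89.9°; drift +2.6° → track 92.5°, groundspeed 216.3 kt
Leg 4: heading 64.4°; drift +7.0° → track 71.4°, groundspeed 209.6 kt
Leg 5: heading 300.7°; drift +5.0° → track 305.7°, groundspeed 138.1 kt

Leg 1: track=156.4°, groundspeed=198.1 kt
Leg 2: track=72.6°, groundspeed=210.1 kt
Leg 3: track=92.5°, groundspeed=216.3 kt
Leg 4: track=71.4°, groundspeed=209.6 kt
Leg 5: track=305.7°, groundspeed=138.1 kt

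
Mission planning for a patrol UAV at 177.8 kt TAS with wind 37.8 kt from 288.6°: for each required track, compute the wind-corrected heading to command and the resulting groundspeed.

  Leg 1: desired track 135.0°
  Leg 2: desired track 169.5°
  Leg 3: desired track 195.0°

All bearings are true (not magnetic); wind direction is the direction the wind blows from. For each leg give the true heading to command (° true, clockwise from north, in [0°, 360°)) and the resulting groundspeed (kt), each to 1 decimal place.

Leg 1: desired track 135.0°; wind correction +5.4° → command heading 140.4°, groundspeed 210.9 kt
Leg 2: desired track 169.5°; wind correction +10.7° → command heading 180.2°, groundspeed 193.1 kt
Leg 3: desired track 195.0°; wind correction +12.3° → command heading 207.3°, groundspeed 176.1 kt

Leg 1: heading=140.4°, groundspeed=210.9 kt
Leg 2: heading=180.2°, groundspeed=193.1 kt
Leg 3: heading=207.3°, groundspeed=176.1 kt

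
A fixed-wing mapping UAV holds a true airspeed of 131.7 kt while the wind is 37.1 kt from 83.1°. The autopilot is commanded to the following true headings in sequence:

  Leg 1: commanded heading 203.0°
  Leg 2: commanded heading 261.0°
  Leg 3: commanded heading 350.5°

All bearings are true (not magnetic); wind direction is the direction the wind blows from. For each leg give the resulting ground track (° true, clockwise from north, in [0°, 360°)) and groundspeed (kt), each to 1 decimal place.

Leg 1: track=215.1°, groundspeed=153.6 kt
Leg 2: track=261.5°, groundspeed=168.8 kt
Leg 3: track=335.0°, groundspeed=138.4 kt

Leg 1: heading 203.0°; drift +12.1° → track 215.1°, groundspeed 153.6 kt
Leg 2: heading 261.0°; drift +0.5° → track 261.5°, groundspeed 168.8 kt
Leg 3: heading 350.5°; drift -15.5° → track 335.0°, groundspeed 138.4 kt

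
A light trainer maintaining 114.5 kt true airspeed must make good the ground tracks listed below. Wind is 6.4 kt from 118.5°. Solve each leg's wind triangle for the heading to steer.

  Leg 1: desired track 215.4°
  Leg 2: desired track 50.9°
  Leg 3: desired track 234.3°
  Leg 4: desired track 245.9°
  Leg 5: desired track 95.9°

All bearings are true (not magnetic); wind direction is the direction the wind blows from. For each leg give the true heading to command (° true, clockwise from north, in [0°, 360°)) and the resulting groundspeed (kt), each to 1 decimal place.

Leg 1: desired track 215.4°; wind correction -3.2° → command heading 212.2°, groundspeed 115.1 kt
Leg 2: desired track 50.9°; wind correction +3.0° → command heading 53.9°, groundspeed 111.9 kt
Leg 3: desired track 234.3°; wind correction -2.9° → command heading 231.4°, groundspeed 117.1 kt
Leg 4: desired track 245.9°; wind correction -2.5° → command heading 243.4°, groundspeed 118.3 kt
Leg 5: desired track 95.9°; wind correction +1.2° → command heading 97.1°, groundspeed 108.6 kt

Leg 1: heading=212.2°, groundspeed=115.1 kt
Leg 2: heading=53.9°, groundspeed=111.9 kt
Leg 3: heading=231.4°, groundspeed=117.1 kt
Leg 4: heading=243.4°, groundspeed=118.3 kt
Leg 5: heading=97.1°, groundspeed=108.6 kt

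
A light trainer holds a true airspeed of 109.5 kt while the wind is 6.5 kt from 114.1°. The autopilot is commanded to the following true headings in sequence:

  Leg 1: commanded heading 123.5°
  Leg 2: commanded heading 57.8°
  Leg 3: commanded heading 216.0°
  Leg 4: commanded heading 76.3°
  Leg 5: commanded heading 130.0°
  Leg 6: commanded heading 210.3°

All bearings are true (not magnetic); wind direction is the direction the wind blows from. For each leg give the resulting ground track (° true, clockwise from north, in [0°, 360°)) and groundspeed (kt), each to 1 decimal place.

Leg 1: track=124.1°, groundspeed=103.1 kt
Leg 2: track=54.9°, groundspeed=106.0 kt
Leg 3: track=219.3°, groundspeed=111.0 kt
Leg 4: track=74.1°, groundspeed=104.4 kt
Leg 5: track=131.0°, groundspeed=103.3 kt
Leg 6: track=213.7°, groundspeed=110.4 kt

Leg 1: heading 123.5°; drift +0.6° → track 124.1°, groundspeed 103.1 kt
Leg 2: heading 57.8°; drift -2.9° → track 54.9°, groundspeed 106.0 kt
Leg 3: heading 216.0°; drift +3.3° → track 219.3°, groundspeed 111.0 kt
Leg 4: heading 76.3°; drift -2.2° → track 74.1°, groundspeed 104.4 kt
Leg 5: heading 130.0°; drift +1.0° → track 131.0°, groundspeed 103.3 kt
Leg 6: heading 210.3°; drift +3.4° → track 213.7°, groundspeed 110.4 kt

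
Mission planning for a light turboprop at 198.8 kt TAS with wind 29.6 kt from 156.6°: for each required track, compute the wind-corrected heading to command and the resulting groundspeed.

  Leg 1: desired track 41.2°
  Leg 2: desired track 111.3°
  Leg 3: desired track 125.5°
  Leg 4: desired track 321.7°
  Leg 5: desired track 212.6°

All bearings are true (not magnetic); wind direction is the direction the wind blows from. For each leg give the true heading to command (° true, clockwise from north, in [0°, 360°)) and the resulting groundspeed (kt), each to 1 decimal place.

Leg 1: heading=48.9°, groundspeed=209.7 kt
Leg 2: heading=117.4°, groundspeed=176.9 kt
Leg 3: heading=129.9°, groundspeed=172.9 kt
Leg 4: heading=319.5°, groundspeed=227.3 kt
Leg 5: heading=205.5°, groundspeed=180.7 kt

Leg 1: desired track 41.2°; wind correction +7.7° → command heading 48.9°, groundspeed 209.7 kt
Leg 2: desired track 111.3°; wind correction +6.1° → command heading 117.4°, groundspeed 176.9 kt
Leg 3: desired track 125.5°; wind correction +4.4° → command heading 129.9°, groundspeed 172.9 kt
Leg 4: desired track 321.7°; wind correction -2.2° → command heading 319.5°, groundspeed 227.3 kt
Leg 5: desired track 212.6°; wind correction -7.1° → command heading 205.5°, groundspeed 180.7 kt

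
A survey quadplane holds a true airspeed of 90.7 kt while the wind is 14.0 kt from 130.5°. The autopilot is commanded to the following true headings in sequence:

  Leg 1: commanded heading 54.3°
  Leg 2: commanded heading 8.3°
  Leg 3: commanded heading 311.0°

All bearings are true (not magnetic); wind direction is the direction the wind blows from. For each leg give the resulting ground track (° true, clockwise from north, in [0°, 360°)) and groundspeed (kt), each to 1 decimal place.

Leg 1: track=45.5°, groundspeed=88.4 kt
Leg 2: track=1.4°, groundspeed=98.9 kt
Leg 3: track=310.9°, groundspeed=104.7 kt

Leg 1: heading 54.3°; drift -8.8° → track 45.5°, groundspeed 88.4 kt
Leg 2: heading 8.3°; drift -6.9° → track 1.4°, groundspeed 98.9 kt
Leg 3: heading 311.0°; drift -0.1° → track 310.9°, groundspeed 104.7 kt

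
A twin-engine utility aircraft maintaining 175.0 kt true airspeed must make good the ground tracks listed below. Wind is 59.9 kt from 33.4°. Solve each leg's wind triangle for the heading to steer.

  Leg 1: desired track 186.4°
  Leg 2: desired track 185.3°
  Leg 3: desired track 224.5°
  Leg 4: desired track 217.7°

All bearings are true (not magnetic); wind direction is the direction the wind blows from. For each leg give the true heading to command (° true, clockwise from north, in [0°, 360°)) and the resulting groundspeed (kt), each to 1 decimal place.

Leg 1: desired track 186.4°; wind correction -8.9° → command heading 177.5°, groundspeed 226.2 kt
Leg 2: desired track 185.3°; wind correction -9.3° → command heading 176.0°, groundspeed 225.6 kt
Leg 3: desired track 224.5°; wind correction +3.8° → command heading 228.3°, groundspeed 233.4 kt
Leg 4: desired track 217.7°; wind correction +1.5° → command heading 219.2°, groundspeed 234.7 kt

Leg 1: heading=177.5°, groundspeed=226.2 kt
Leg 2: heading=176.0°, groundspeed=225.6 kt
Leg 3: heading=228.3°, groundspeed=233.4 kt
Leg 4: heading=219.2°, groundspeed=234.7 kt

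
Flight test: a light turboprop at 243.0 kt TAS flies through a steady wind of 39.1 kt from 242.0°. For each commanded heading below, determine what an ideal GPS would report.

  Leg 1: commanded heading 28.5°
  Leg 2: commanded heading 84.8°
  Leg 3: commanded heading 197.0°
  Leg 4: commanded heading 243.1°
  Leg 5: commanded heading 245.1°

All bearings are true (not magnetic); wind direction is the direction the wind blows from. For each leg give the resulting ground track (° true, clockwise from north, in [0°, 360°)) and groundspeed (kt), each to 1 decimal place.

Leg 1: heading 28.5°; drift +4.5° → track 33.0°, groundspeed 276.4 kt
Leg 2: heading 84.8°; drift -3.1° → track 81.7°, groundspeed 279.5 kt
Leg 3: heading 197.0°; drift -7.3° → track 189.7°, groundspeed 217.1 kt
Leg 4: heading 243.1°; drift +0.2° → track 243.3°, groundspeed 203.9 kt
Leg 5: heading 245.1°; drift +0.6° → track 245.7°, groundspeed 204.0 kt

Leg 1: track=33.0°, groundspeed=276.4 kt
Leg 2: track=81.7°, groundspeed=279.5 kt
Leg 3: track=189.7°, groundspeed=217.1 kt
Leg 4: track=243.3°, groundspeed=203.9 kt
Leg 5: track=245.7°, groundspeed=204.0 kt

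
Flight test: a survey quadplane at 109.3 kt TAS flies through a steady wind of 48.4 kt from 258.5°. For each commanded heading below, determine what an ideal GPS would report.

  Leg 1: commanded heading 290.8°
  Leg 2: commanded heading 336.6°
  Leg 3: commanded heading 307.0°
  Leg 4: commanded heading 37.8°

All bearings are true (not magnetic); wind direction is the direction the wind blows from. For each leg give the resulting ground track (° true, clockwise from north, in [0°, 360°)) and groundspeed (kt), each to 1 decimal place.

Leg 1: track=311.5°, groundspeed=73.1 kt
Leg 2: track=2.1°, groundspeed=110.0 kt
Leg 3: track=332.1°, groundspeed=85.3 kt
Leg 4: track=50.0°, groundspeed=149.4 kt

Leg 1: heading 290.8°; drift +20.7° → track 311.5°, groundspeed 73.1 kt
Leg 2: heading 336.6°; drift +25.5° → track 2.1°, groundspeed 110.0 kt
Leg 3: heading 307.0°; drift +25.1° → track 332.1°, groundspeed 85.3 kt
Leg 4: heading 37.8°; drift +12.2° → track 50.0°, groundspeed 149.4 kt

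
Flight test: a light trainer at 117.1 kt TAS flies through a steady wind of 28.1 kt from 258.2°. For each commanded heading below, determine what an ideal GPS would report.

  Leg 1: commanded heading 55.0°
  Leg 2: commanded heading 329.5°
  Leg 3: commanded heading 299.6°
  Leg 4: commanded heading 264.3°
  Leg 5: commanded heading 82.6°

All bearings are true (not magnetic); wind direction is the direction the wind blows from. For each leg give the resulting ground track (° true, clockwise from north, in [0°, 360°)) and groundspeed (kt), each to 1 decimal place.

Leg 1: track=59.4°, groundspeed=143.4 kt
Leg 2: track=343.3°, groundspeed=111.3 kt
Leg 3: track=310.6°, groundspeed=97.8 kt
Leg 4: track=266.2°, groundspeed=89.2 kt
Leg 5: track=81.7°, groundspeed=145.1 kt

Leg 1: heading 55.0°; drift +4.4° → track 59.4°, groundspeed 143.4 kt
Leg 2: heading 329.5°; drift +13.8° → track 343.3°, groundspeed 111.3 kt
Leg 3: heading 299.6°; drift +11.0° → track 310.6°, groundspeed 97.8 kt
Leg 4: heading 264.3°; drift +1.9° → track 266.2°, groundspeed 89.2 kt
Leg 5: heading 82.6°; drift -0.9° → track 81.7°, groundspeed 145.1 kt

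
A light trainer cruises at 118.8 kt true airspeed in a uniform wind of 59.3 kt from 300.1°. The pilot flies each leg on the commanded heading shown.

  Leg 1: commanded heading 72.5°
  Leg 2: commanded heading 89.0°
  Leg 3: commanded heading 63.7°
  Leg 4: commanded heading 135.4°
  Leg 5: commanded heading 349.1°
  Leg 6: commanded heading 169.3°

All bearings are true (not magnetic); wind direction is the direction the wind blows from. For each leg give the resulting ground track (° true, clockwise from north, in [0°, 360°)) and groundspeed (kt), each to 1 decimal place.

Leg 1: track=87.9°, groundspeed=164.7 kt
Leg 2: track=99.2°, groundspeed=172.3 kt
Leg 3: track=81.7°, groundspeed=159.5 kt
Leg 4: track=130.3°, groundspeed=176.7 kt
Leg 5: track=18.4°, groundspeed=91.6 kt
Leg 6: track=153.4°, groundspeed=163.8 kt

Leg 1: heading 72.5°; drift +15.4° → track 87.9°, groundspeed 164.7 kt
Leg 2: heading 89.0°; drift +10.2° → track 99.2°, groundspeed 172.3 kt
Leg 3: heading 63.7°; drift +18.0° → track 81.7°, groundspeed 159.5 kt
Leg 4: heading 135.4°; drift -5.1° → track 130.3°, groundspeed 176.7 kt
Leg 5: heading 349.1°; drift +29.3° → track 18.4°, groundspeed 91.6 kt
Leg 6: heading 169.3°; drift -15.9° → track 153.4°, groundspeed 163.8 kt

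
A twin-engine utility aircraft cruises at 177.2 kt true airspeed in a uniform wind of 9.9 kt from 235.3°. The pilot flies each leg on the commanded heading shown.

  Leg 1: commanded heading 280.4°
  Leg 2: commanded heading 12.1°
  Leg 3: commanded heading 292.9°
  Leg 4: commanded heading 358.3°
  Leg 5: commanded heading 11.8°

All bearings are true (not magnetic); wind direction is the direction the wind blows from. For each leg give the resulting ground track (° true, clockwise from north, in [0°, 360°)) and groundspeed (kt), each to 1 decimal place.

Leg 1: track=282.8°, groundspeed=170.4 kt
Leg 2: track=14.2°, groundspeed=184.5 kt
Leg 3: track=295.7°, groundspeed=172.1 kt
Leg 4: track=0.9°, groundspeed=182.8 kt
Leg 5: track=13.9°, groundspeed=184.5 kt

Leg 1: heading 280.4°; drift +2.4° → track 282.8°, groundspeed 170.4 kt
Leg 2: heading 12.1°; drift +2.1° → track 14.2°, groundspeed 184.5 kt
Leg 3: heading 292.9°; drift +2.8° → track 295.7°, groundspeed 172.1 kt
Leg 4: heading 358.3°; drift +2.6° → track 0.9°, groundspeed 182.8 kt
Leg 5: heading 11.8°; drift +2.1° → track 13.9°, groundspeed 184.5 kt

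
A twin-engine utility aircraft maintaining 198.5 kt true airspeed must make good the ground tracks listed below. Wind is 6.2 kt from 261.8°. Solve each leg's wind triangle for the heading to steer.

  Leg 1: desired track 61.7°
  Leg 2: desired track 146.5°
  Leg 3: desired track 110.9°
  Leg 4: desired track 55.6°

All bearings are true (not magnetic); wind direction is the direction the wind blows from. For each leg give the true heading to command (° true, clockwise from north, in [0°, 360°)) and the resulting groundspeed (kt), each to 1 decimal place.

Leg 1: heading=61.1°, groundspeed=204.3 kt
Leg 2: heading=148.1°, groundspeed=201.1 kt
Leg 3: heading=111.8°, groundspeed=203.9 kt
Leg 4: heading=54.8°, groundspeed=204.0 kt

Leg 1: desired track 61.7°; wind correction -0.6° → command heading 61.1°, groundspeed 204.3 kt
Leg 2: desired track 146.5°; wind correction +1.6° → command heading 148.1°, groundspeed 201.1 kt
Leg 3: desired track 110.9°; wind correction +0.9° → command heading 111.8°, groundspeed 203.9 kt
Leg 4: desired track 55.6°; wind correction -0.8° → command heading 54.8°, groundspeed 204.0 kt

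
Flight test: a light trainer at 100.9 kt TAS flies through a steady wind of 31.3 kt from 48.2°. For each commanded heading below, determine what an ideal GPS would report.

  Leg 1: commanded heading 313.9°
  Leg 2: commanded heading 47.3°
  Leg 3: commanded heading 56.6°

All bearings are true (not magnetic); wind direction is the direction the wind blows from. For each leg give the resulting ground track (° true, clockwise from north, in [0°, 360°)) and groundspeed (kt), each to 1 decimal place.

Leg 1: track=297.1°, groundspeed=107.9 kt
Leg 2: track=46.9°, groundspeed=69.6 kt
Leg 3: track=60.3°, groundspeed=70.1 kt

Leg 1: heading 313.9°; drift -16.8° → track 297.1°, groundspeed 107.9 kt
Leg 2: heading 47.3°; drift -0.4° → track 46.9°, groundspeed 69.6 kt
Leg 3: heading 56.6°; drift +3.7° → track 60.3°, groundspeed 70.1 kt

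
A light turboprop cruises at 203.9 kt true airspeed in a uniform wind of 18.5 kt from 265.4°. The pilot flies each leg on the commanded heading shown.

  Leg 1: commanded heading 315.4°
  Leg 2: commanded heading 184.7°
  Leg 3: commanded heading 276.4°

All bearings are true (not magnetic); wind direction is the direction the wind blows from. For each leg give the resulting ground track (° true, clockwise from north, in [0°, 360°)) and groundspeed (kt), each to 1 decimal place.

Leg 1: track=319.6°, groundspeed=192.5 kt
Leg 2: track=179.5°, groundspeed=201.7 kt
Leg 3: track=277.5°, groundspeed=185.8 kt

Leg 1: heading 315.4°; drift +4.2° → track 319.6°, groundspeed 192.5 kt
Leg 2: heading 184.7°; drift -5.2° → track 179.5°, groundspeed 201.7 kt
Leg 3: heading 276.4°; drift +1.1° → track 277.5°, groundspeed 185.8 kt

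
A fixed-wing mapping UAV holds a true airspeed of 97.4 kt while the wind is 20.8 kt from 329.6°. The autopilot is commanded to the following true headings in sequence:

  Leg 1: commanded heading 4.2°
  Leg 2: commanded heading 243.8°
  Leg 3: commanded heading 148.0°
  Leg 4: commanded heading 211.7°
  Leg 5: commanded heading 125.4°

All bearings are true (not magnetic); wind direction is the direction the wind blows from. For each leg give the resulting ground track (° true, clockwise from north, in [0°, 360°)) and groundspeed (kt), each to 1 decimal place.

Leg 1: heading 4.2°; drift +8.4° → track 12.6°, groundspeed 81.1 kt
Leg 2: heading 243.8°; drift -12.2° → track 231.6°, groundspeed 98.1 kt
Leg 3: heading 148.0°; drift +0.3° → track 148.3°, groundspeed 118.2 kt
Leg 4: heading 211.7°; drift -9.7° → track 202.0°, groundspeed 108.7 kt
Leg 5: heading 125.4°; drift +4.2° → track 129.6°, groundspeed 116.7 kt

Leg 1: track=12.6°, groundspeed=81.1 kt
Leg 2: track=231.6°, groundspeed=98.1 kt
Leg 3: track=148.3°, groundspeed=118.2 kt
Leg 4: track=202.0°, groundspeed=108.7 kt
Leg 5: track=129.6°, groundspeed=116.7 kt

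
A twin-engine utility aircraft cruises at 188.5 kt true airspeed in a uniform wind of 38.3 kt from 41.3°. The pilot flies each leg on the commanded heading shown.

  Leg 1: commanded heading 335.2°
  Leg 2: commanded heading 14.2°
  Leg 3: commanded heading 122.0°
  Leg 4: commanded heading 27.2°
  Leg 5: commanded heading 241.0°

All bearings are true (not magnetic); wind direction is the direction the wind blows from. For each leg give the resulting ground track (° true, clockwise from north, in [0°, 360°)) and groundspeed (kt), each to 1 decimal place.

Leg 1: track=323.8°, groundspeed=176.5 kt
Leg 2: track=7.8°, groundspeed=155.4 kt
Leg 3: track=133.7°, groundspeed=186.2 kt
Leg 4: track=23.7°, groundspeed=151.6 kt
Leg 5: track=237.7°, groundspeed=224.9 kt

Leg 1: heading 335.2°; drift -11.4° → track 323.8°, groundspeed 176.5 kt
Leg 2: heading 14.2°; drift -6.4° → track 7.8°, groundspeed 155.4 kt
Leg 3: heading 122.0°; drift +11.7° → track 133.7°, groundspeed 186.2 kt
Leg 4: heading 27.2°; drift -3.5° → track 23.7°, groundspeed 151.6 kt
Leg 5: heading 241.0°; drift -3.3° → track 237.7°, groundspeed 224.9 kt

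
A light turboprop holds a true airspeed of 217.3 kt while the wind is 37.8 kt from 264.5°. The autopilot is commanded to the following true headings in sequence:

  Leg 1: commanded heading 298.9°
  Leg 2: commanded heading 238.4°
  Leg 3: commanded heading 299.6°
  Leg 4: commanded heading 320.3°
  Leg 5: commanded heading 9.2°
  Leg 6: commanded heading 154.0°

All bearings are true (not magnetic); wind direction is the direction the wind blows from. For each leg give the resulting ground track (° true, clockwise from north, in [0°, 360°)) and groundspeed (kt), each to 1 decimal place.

Leg 1: heading 298.9°; drift +6.5° → track 305.4°, groundspeed 187.3 kt
Leg 2: heading 238.4°; drift -5.2° → track 233.2°, groundspeed 184.1 kt
Leg 3: heading 299.6°; drift +6.7° → track 306.3°, groundspeed 187.6 kt
Leg 4: heading 320.3°; drift +9.1° → track 329.4°, groundspeed 198.5 kt
Leg 5: heading 9.2°; drift +9.2° → track 18.4°, groundspeed 229.8 kt
Leg 6: heading 154.0°; drift -8.7° → track 145.3°, groundspeed 233.2 kt

Leg 1: track=305.4°, groundspeed=187.3 kt
Leg 2: track=233.2°, groundspeed=184.1 kt
Leg 3: track=306.3°, groundspeed=187.6 kt
Leg 4: track=329.4°, groundspeed=198.5 kt
Leg 5: track=18.4°, groundspeed=229.8 kt
Leg 6: track=145.3°, groundspeed=233.2 kt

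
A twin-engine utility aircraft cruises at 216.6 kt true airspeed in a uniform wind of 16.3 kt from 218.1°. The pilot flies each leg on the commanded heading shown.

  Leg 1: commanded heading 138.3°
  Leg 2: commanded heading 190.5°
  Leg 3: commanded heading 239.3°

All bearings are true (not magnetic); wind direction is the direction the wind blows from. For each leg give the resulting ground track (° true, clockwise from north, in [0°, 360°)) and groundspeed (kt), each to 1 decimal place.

Leg 1: track=134.0°, groundspeed=214.3 kt
Leg 2: track=188.4°, groundspeed=202.3 kt
Leg 3: track=241.0°, groundspeed=201.5 kt

Leg 1: heading 138.3°; drift -4.3° → track 134.0°, groundspeed 214.3 kt
Leg 2: heading 190.5°; drift -2.1° → track 188.4°, groundspeed 202.3 kt
Leg 3: heading 239.3°; drift +1.7° → track 241.0°, groundspeed 201.5 kt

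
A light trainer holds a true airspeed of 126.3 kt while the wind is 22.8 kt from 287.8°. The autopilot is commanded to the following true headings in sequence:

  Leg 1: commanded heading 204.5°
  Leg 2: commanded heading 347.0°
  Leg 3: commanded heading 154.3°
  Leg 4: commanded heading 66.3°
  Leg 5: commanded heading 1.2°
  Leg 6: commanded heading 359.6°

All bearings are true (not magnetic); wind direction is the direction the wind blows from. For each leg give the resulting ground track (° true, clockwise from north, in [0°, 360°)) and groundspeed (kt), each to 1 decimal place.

Leg 1: heading 204.5°; drift -10.4° → track 194.1°, groundspeed 125.7 kt
Leg 2: heading 347.0°; drift +9.7° → track 356.7°, groundspeed 116.3 kt
Leg 3: heading 154.3°; drift -6.6° → track 147.7°, groundspeed 143.0 kt
Leg 4: heading 66.3°; drift +6.0° → track 72.3°, groundspeed 144.2 kt
Leg 5: heading 1.2°; drift +10.3° → track 11.5°, groundspeed 121.8 kt
Leg 6: heading 359.6°; drift +10.3° → track 9.9°, groundspeed 121.1 kt

Leg 1: track=194.1°, groundspeed=125.7 kt
Leg 2: track=356.7°, groundspeed=116.3 kt
Leg 3: track=147.7°, groundspeed=143.0 kt
Leg 4: track=72.3°, groundspeed=144.2 kt
Leg 5: track=11.5°, groundspeed=121.8 kt
Leg 6: track=9.9°, groundspeed=121.1 kt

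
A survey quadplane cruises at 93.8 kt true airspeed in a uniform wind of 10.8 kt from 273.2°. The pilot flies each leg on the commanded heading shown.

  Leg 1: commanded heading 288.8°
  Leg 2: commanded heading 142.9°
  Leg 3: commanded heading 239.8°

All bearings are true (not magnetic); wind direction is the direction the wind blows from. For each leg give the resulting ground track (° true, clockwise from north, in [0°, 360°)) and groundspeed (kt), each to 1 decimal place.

Leg 1: track=290.8°, groundspeed=83.4 kt
Leg 2: track=138.2°, groundspeed=101.1 kt
Leg 3: track=235.8°, groundspeed=85.0 kt

Leg 1: heading 288.8°; drift +2.0° → track 290.8°, groundspeed 83.4 kt
Leg 2: heading 142.9°; drift -4.7° → track 138.2°, groundspeed 101.1 kt
Leg 3: heading 239.8°; drift -4.0° → track 235.8°, groundspeed 85.0 kt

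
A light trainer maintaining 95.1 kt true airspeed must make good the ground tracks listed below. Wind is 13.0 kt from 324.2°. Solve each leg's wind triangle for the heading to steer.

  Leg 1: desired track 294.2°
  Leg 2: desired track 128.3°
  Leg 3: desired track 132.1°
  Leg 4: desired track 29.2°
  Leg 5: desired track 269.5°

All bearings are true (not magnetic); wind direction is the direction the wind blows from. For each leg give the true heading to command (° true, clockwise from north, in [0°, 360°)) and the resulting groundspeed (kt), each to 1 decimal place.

Leg 1: desired track 294.2°; wind correction +3.9° → command heading 298.1°, groundspeed 83.6 kt
Leg 2: desired track 128.3°; wind correction -2.1° → command heading 126.2°, groundspeed 107.5 kt
Leg 3: desired track 132.1°; wind correction -1.6° → command heading 130.5°, groundspeed 107.8 kt
Leg 4: desired track 29.2°; wind correction -7.1° → command heading 22.1°, groundspeed 88.9 kt
Leg 5: desired track 269.5°; wind correction +6.4° → command heading 275.9°, groundspeed 87.0 kt

Leg 1: heading=298.1°, groundspeed=83.6 kt
Leg 2: heading=126.2°, groundspeed=107.5 kt
Leg 3: heading=130.5°, groundspeed=107.8 kt
Leg 4: heading=22.1°, groundspeed=88.9 kt
Leg 5: heading=275.9°, groundspeed=87.0 kt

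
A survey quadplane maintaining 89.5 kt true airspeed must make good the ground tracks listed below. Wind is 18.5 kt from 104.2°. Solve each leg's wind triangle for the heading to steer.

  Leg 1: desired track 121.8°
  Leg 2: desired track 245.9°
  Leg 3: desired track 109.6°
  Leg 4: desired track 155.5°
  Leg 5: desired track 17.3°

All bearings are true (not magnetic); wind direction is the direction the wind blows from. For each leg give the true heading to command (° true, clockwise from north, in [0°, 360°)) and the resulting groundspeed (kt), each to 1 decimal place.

Leg 1: heading=118.2°, groundspeed=71.7 kt
Leg 2: heading=238.5°, groundspeed=103.3 kt
Leg 3: heading=108.5°, groundspeed=71.1 kt
Leg 4: heading=146.2°, groundspeed=76.8 kt
Leg 5: heading=29.2°, groundspeed=86.6 kt

Leg 1: desired track 121.8°; wind correction -3.6° → command heading 118.2°, groundspeed 71.7 kt
Leg 2: desired track 245.9°; wind correction -7.4° → command heading 238.5°, groundspeed 103.3 kt
Leg 3: desired track 109.6°; wind correction -1.1° → command heading 108.5°, groundspeed 71.1 kt
Leg 4: desired track 155.5°; wind correction -9.3° → command heading 146.2°, groundspeed 76.8 kt
Leg 5: desired track 17.3°; wind correction +11.9° → command heading 29.2°, groundspeed 86.6 kt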